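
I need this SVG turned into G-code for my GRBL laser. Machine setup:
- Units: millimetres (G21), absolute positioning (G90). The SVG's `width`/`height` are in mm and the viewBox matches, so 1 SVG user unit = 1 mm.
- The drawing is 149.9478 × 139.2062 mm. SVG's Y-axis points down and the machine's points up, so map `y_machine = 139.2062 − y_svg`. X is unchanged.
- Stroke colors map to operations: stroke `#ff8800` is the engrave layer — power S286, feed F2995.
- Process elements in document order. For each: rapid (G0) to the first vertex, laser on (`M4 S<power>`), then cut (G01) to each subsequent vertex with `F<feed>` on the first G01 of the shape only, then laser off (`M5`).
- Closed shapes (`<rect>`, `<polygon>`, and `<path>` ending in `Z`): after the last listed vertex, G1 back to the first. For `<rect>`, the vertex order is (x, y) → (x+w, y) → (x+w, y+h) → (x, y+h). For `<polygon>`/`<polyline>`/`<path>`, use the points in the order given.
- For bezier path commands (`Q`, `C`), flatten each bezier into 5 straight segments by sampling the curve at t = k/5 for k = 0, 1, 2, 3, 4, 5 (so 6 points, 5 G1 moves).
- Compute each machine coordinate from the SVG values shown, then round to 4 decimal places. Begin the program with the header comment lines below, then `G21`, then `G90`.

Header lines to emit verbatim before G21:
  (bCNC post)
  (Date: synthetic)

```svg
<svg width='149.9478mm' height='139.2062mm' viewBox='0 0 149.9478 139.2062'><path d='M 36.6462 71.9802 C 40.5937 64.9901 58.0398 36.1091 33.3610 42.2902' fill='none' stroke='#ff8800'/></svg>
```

(bCNC post)
(Date: synthetic)
G21
G90
G0 X36.6462 Y67.2260
M4 S286
G01 X40.1895 Y73.5913 F2995
G01 X44.3026 Y82.4768
G01 X46.3155 Y91.1485
G01 X43.5583 Y96.8728
G01 X33.3610 Y96.9160
M5

1 u = 1 mm; y_m = 139.2062 − y.

[1] `<path>` cubic bezier, #ff8800→engrave S286 F2995: (36.6462,67.2260) → (40.1895,73.5913) → (44.3026,82.4768) → (46.3155,91.1485) → (43.5583,96.8728) → (33.3610,96.9160)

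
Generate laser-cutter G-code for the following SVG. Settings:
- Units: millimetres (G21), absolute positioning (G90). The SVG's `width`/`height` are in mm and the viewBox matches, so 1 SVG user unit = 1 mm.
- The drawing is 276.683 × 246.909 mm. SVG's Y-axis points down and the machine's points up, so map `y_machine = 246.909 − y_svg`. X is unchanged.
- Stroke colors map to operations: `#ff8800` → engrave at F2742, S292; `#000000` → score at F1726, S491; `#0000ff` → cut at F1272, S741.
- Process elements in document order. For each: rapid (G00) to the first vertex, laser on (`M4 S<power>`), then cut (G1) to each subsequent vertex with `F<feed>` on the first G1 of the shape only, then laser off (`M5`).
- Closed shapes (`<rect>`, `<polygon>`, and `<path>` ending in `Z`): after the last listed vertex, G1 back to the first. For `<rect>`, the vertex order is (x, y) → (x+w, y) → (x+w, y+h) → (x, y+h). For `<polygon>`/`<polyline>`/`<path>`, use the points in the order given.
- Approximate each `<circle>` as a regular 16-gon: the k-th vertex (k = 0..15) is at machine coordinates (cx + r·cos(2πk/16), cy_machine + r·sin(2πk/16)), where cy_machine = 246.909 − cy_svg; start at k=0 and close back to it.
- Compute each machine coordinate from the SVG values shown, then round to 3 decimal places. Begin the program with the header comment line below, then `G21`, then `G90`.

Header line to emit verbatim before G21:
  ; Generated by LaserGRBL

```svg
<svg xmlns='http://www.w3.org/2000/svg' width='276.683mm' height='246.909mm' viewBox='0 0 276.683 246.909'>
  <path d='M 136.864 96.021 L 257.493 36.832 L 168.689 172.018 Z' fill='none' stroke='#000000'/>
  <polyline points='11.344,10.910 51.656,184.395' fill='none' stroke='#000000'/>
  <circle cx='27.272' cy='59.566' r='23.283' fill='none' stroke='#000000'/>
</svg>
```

1 u = 1 mm; y_m = 246.909 − y.

[1] `<path>` closed polygon, #000000→score S491 F1726: (136.864,150.888) → (257.493,210.077) → (168.689,74.891) → (136.864,150.888) (closed)

[2] `<polyline>` line segment, #000000→score S491 F1726: (11.344,235.999) → (51.656,62.514)

[3] `<circle>` circle, #000000→score S491 F1726: (50.555,187.343) → (48.783,196.253) → (43.736,203.807) → (36.182,208.854) → (27.272,210.626) → (18.362,208.854) → (10.808,203.807) → (5.761,196.253) → (3.989,187.343) → (5.761,178.433) → (10.808,170.879) → (18.362,165.832) → (27.272,164.060) → (36.182,165.832) → (43.736,170.879) → (48.783,178.433) → (50.555,187.343) (closed)

; Generated by LaserGRBL
G21
G90
G00 X136.864 Y150.888
M4 S491
G1 X257.493 Y210.077 F1726
G1 X168.689 Y74.891
G1 X136.864 Y150.888
M5
G00 X11.344 Y235.999
M4 S491
G1 X51.656 Y62.514 F1726
M5
G00 X50.555 Y187.343
M4 S491
G1 X48.783 Y196.253 F1726
G1 X43.736 Y203.807
G1 X36.182 Y208.854
G1 X27.272 Y210.626
G1 X18.362 Y208.854
G1 X10.808 Y203.807
G1 X5.761 Y196.253
G1 X3.989 Y187.343
G1 X5.761 Y178.433
G1 X10.808 Y170.879
G1 X18.362 Y165.832
G1 X27.272 Y164.060
G1 X36.182 Y165.832
G1 X43.736 Y170.879
G1 X48.783 Y178.433
G1 X50.555 Y187.343
M5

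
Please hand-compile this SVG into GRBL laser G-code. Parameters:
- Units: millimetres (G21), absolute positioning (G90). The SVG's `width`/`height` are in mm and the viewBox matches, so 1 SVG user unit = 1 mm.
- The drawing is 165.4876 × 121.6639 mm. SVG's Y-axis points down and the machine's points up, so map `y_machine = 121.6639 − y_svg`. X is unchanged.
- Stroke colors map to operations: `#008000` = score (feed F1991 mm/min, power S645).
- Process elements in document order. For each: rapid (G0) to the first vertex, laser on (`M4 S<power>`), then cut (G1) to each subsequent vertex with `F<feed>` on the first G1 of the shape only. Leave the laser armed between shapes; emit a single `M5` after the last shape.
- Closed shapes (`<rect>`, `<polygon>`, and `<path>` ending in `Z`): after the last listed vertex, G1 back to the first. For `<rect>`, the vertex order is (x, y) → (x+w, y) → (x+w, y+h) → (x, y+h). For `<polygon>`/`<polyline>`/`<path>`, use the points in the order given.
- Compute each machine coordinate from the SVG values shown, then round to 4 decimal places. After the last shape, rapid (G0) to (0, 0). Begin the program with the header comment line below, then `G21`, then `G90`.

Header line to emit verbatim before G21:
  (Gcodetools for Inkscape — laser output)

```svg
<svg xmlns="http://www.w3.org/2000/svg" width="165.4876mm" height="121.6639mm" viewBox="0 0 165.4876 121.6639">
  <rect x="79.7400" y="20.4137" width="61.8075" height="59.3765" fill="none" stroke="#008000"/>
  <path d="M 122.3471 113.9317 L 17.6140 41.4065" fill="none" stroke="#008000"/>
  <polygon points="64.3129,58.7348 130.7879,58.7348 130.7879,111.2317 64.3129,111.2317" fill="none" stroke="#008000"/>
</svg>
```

(Gcodetools for Inkscape — laser output)
G21
G90
G0 X79.7400 Y101.2502
M4 S645
G1 X141.5475 Y101.2502 F1991
G1 X141.5475 Y41.8737
G1 X79.7400 Y41.8737
G1 X79.7400 Y101.2502
G0 X122.3471 Y7.7322
M4 S645
G1 X17.6140 Y80.2574 F1991
G0 X64.3129 Y62.9291
M4 S645
G1 X130.7879 Y62.9291 F1991
G1 X130.7879 Y10.4322
G1 X64.3129 Y10.4322
G1 X64.3129 Y62.9291
M5
G0 X0.0000 Y0.0000

viewBox `0 0 165.4876 121.6639` with mm width/height → 1 unit = 1 mm. Flip: y_m = 121.6639 − y_svg.

**Shape 1** — `<rect>` rectangle, stroke `#008000` → score (S645, F1991). Machine vertices: (79.7400,101.2502) → (141.5475,101.2502) → (141.5475,41.8737) → (79.7400,41.8737) → (79.7400,101.2502). Closed: final G1 returns to the first vertex.

**Shape 2** — `<path>` line segment, stroke `#008000` → score (S645, F1991). Machine vertices: (122.3471,7.7322) → (17.6140,80.2574). Open path.

**Shape 3** — `<polygon>` rectangle, stroke `#008000` → score (S645, F1991). Machine vertices: (64.3129,62.9291) → (130.7879,62.9291) → (130.7879,10.4322) → (64.3129,10.4322) → (64.3129,62.9291). Closed: final G1 returns to the first vertex.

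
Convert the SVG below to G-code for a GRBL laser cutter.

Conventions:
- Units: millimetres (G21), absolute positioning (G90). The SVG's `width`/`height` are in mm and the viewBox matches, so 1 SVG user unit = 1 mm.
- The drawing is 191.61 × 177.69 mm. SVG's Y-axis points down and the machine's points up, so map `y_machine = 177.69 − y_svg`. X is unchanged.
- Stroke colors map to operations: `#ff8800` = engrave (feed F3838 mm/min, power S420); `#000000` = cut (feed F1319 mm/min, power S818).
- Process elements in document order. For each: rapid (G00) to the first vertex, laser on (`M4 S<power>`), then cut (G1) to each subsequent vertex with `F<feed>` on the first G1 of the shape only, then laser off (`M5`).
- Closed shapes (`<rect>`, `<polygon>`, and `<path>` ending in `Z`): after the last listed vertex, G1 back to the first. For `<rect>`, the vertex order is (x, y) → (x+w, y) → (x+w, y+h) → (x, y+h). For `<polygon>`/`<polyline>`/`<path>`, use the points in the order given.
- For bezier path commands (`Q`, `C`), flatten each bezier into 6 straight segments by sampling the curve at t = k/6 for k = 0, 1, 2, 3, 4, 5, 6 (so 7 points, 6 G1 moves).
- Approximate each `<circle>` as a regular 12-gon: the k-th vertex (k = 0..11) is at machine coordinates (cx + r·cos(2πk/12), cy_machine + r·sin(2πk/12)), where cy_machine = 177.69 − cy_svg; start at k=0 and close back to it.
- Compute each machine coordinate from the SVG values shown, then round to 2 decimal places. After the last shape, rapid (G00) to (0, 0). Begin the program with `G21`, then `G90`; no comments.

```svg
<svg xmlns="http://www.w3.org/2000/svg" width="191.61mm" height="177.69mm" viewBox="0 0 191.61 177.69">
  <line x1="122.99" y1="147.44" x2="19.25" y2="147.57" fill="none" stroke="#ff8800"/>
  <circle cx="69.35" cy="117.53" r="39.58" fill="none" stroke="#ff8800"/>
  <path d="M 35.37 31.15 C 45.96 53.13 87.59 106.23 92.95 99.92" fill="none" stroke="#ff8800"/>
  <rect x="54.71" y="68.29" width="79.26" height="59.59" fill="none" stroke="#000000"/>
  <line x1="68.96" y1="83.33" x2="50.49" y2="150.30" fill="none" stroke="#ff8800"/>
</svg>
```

1 u = 1 mm; y_m = 177.69 − y.

[1] `<line>` line segment, #ff8800→engrave S420 F3838: (122.99,30.25) → (19.25,30.12)

[2] `<circle>` circle, #ff8800→engrave S420 F3838: (108.93,60.16) → (103.63,79.95) → (89.14,94.44) → (69.35,99.74) → (49.56,94.44) → (35.07,79.95) → (29.77,60.16) → (35.07,40.37) → (49.56,25.88) → (69.35,20.58) → (89.14,25.88) → (103.63,40.37) → (108.93,60.16) (closed)

[3] `<path>` cubic bezier, #ff8800→engrave S420 F3838: (35.37,146.54) → (42.94,133.38) → (53.81,117.54) → (66.12,101.55) → (77.99,87.91) → (87.56,79.15) → (92.95,77.77)

[4] `<rect>` rectangle, #000000→cut S818 F1319: (54.71,109.40) → (133.97,109.40) → (133.97,49.81) → (54.71,49.81) → (54.71,109.40) (closed)

[5] `<line>` line segment, #ff8800→engrave S420 F3838: (68.96,94.36) → (50.49,27.39)

G21
G90
G00 X122.99 Y30.25
M4 S420
G1 X19.25 Y30.12 F3838
M5
G00 X108.93 Y60.16
M4 S420
G1 X103.63 Y79.95 F3838
G1 X89.14 Y94.44
G1 X69.35 Y99.74
G1 X49.56 Y94.44
G1 X35.07 Y79.95
G1 X29.77 Y60.16
G1 X35.07 Y40.37
G1 X49.56 Y25.88
G1 X69.35 Y20.58
G1 X89.14 Y25.88
G1 X103.63 Y40.37
G1 X108.93 Y60.16
M5
G00 X35.37 Y146.54
M4 S420
G1 X42.94 Y133.38 F3838
G1 X53.81 Y117.54
G1 X66.12 Y101.55
G1 X77.99 Y87.91
G1 X87.56 Y79.15
G1 X92.95 Y77.77
M5
G00 X54.71 Y109.40
M4 S818
G1 X133.97 Y109.40 F1319
G1 X133.97 Y49.81
G1 X54.71 Y49.81
G1 X54.71 Y109.40
M5
G00 X68.96 Y94.36
M4 S420
G1 X50.49 Y27.39 F3838
M5
G00 X0.00 Y0.00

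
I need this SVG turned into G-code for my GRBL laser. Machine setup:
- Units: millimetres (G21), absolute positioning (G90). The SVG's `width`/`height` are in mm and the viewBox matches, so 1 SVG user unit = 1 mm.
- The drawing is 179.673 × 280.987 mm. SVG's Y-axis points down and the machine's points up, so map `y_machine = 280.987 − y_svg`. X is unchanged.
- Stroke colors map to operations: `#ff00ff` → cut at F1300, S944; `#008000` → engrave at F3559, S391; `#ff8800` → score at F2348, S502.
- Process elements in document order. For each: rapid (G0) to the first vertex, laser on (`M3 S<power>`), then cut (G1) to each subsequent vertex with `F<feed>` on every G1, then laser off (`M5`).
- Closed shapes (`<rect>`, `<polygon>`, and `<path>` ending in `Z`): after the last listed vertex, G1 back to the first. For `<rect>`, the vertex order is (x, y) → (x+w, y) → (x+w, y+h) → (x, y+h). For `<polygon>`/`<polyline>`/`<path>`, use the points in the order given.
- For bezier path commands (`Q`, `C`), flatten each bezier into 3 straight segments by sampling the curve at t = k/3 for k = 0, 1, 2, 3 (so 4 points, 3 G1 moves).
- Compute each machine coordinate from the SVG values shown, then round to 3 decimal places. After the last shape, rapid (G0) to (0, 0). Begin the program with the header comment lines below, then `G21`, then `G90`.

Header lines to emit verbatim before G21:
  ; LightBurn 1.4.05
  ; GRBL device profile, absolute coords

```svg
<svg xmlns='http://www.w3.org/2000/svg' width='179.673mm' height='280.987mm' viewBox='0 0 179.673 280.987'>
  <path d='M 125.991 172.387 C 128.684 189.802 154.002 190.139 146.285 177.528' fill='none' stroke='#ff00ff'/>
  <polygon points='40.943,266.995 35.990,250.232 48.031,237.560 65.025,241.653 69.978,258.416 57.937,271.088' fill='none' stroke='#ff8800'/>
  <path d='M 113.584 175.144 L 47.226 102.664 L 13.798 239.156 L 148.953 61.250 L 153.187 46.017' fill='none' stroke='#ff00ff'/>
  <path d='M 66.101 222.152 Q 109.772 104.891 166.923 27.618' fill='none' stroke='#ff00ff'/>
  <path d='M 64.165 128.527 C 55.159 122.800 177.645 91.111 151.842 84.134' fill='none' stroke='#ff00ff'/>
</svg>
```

1 u = 1 mm; y_m = 280.987 − y.

[1] `<path>` cubic bezier, #ff00ff→cut S944 F1300: (125.991,108.600) → (134.164,96.725) → (145.052,95.317) → (146.285,103.459)

[2] `<polygon>` regular polygon, #ff8800→score S502 F2348: (40.943,13.992) → (35.990,30.755) → (48.031,43.427) → (65.025,39.334) → (69.978,22.571) → (57.937,9.899) → (40.943,13.992) (closed)

[3] `<path>` open polyline, #ff00ff→cut S944 F1300: (113.584,105.843) → (47.226,178.323) → (13.798,41.831) → (148.953,219.737) → (153.187,234.970)

[4] `<path>` quadratic bezier, #ff00ff→cut S944 F1300: (66.101,58.835) → (96.713,132.566) → (130.320,197.411) → (166.923,253.369)

[5] `<path>` cubic bezier, #ff00ff→cut S944 F1300: (64.165,152.460) → (88.627,164.964) → (138.578,183.515) → (151.842,196.853)

; LightBurn 1.4.05
; GRBL device profile, absolute coords
G21
G90
G0 X125.991 Y108.600
M3 S944
G1 X134.164 Y96.725 F1300
G1 X145.052 Y95.317 F1300
G1 X146.285 Y103.459 F1300
M5
G0 X40.943 Y13.992
M3 S502
G1 X35.990 Y30.755 F2348
G1 X48.031 Y43.427 F2348
G1 X65.025 Y39.334 F2348
G1 X69.978 Y22.571 F2348
G1 X57.937 Y9.899 F2348
G1 X40.943 Y13.992 F2348
M5
G0 X113.584 Y105.843
M3 S944
G1 X47.226 Y178.323 F1300
G1 X13.798 Y41.831 F1300
G1 X148.953 Y219.737 F1300
G1 X153.187 Y234.970 F1300
M5
G0 X66.101 Y58.835
M3 S944
G1 X96.713 Y132.566 F1300
G1 X130.320 Y197.411 F1300
G1 X166.923 Y253.369 F1300
M5
G0 X64.165 Y152.460
M3 S944
G1 X88.627 Y164.964 F1300
G1 X138.578 Y183.515 F1300
G1 X151.842 Y196.853 F1300
M5
G0 X0.000 Y0.000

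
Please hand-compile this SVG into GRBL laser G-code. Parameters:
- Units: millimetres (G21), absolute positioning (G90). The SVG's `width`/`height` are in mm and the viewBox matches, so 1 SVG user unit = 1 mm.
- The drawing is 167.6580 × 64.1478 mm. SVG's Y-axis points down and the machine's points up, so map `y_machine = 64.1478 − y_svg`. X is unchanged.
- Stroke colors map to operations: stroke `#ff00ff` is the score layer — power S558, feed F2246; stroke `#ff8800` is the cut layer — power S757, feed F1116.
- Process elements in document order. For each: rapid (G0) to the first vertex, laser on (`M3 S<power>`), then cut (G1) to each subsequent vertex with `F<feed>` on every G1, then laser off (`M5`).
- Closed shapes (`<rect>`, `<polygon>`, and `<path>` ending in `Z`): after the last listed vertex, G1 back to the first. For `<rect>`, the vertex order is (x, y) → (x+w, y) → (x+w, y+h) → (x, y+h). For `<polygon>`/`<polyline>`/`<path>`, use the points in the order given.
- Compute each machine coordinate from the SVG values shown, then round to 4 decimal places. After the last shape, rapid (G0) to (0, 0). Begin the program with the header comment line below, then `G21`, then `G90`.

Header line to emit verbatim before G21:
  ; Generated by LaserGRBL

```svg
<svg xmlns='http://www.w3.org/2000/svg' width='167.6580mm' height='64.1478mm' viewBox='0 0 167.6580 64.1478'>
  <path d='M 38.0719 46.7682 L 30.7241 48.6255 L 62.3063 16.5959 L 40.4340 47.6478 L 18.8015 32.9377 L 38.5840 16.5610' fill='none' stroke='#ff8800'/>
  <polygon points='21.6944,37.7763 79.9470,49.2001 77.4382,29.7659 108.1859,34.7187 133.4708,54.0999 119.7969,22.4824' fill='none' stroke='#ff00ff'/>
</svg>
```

; Generated by LaserGRBL
G21
G90
G0 X38.0719 Y17.3796
M3 S757
G1 X30.7241 Y15.5223 F1116
G1 X62.3063 Y47.5519 F1116
G1 X40.4340 Y16.5000 F1116
G1 X18.8015 Y31.2101 F1116
G1 X38.5840 Y47.5868 F1116
M5
G0 X21.6944 Y26.3715
M3 S558
G1 X79.9470 Y14.9477 F2246
G1 X77.4382 Y34.3819 F2246
G1 X108.1859 Y29.4291 F2246
G1 X133.4708 Y10.0479 F2246
G1 X119.7969 Y41.6654 F2246
G1 X21.6944 Y26.3715 F2246
M5
G0 X0.0000 Y0.0000

Since the viewBox matches the mm dimensions, user units are millimetres directly. The only transform is the Y-flip y_m = 64.1478 − y_svg.

Shape 1 is a open polyline drawn with `<path>`. Its stroke #ff8800 means cut at S757, F1116. After flipping Y the toolpath is (38.0719,17.3796) → (30.7241,15.5223) → (62.3063,47.5519) → (40.4340,16.5000) → (18.8015,31.2101) → (38.5840,47.5868).

Shape 2 is a closed polygon drawn with `<polygon>`. Its stroke #ff00ff means score at S558, F2246. After flipping Y the toolpath is (21.6944,26.3715) → (79.9470,14.9477) → (77.4382,34.3819) → (108.1859,29.4291) → (133.4708,10.0479) → (119.7969,41.6654) → (21.6944,26.3715), returning to the start.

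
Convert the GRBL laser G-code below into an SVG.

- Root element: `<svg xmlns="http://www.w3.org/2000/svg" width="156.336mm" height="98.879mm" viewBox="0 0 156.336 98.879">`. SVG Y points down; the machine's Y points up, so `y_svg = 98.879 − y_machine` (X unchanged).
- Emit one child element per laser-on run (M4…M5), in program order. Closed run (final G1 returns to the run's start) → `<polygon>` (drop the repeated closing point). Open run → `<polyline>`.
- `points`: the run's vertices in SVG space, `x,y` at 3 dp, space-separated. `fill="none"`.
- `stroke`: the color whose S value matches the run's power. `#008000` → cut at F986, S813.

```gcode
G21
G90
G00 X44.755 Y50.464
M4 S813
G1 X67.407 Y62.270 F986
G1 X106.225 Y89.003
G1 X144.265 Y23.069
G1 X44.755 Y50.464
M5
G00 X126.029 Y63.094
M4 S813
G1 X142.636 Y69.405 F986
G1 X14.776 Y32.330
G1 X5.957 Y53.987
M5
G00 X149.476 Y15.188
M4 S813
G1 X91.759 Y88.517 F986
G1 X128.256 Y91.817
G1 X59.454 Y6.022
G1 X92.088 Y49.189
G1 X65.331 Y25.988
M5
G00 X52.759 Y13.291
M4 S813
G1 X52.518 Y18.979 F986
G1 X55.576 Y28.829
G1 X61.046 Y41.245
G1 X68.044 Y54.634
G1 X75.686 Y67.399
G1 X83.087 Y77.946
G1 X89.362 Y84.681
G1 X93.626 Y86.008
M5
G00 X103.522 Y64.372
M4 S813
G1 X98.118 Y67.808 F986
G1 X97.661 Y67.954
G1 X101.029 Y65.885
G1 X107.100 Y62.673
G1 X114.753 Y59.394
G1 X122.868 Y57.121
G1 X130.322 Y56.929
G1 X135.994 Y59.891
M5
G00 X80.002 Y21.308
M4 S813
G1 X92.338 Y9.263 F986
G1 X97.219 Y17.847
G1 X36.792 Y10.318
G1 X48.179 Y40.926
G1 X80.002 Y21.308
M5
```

<svg xmlns="http://www.w3.org/2000/svg" width="156.336mm" height="98.879mm" viewBox="0 0 156.336 98.879">
  <polygon points="44.755,48.415 67.407,36.609 106.225,9.876 144.265,75.810" fill="none" stroke="#008000"/>
  <polyline points="126.029,35.785 142.636,29.474 14.776,66.549 5.957,44.892" fill="none" stroke="#008000"/>
  <polyline points="149.476,83.691 91.759,10.362 128.256,7.062 59.454,92.857 92.088,49.690 65.331,72.891" fill="none" stroke="#008000"/>
  <polyline points="52.759,85.588 52.518,79.900 55.576,70.050 61.046,57.634 68.044,44.245 75.686,31.480 83.087,20.933 89.362,14.198 93.626,12.871" fill="none" stroke="#008000"/>
  <polyline points="103.522,34.507 98.118,31.071 97.661,30.925 101.029,32.994 107.100,36.206 114.753,39.485 122.868,41.758 130.322,41.950 135.994,38.988" fill="none" stroke="#008000"/>
  <polygon points="80.002,77.571 92.338,89.616 97.219,81.032 36.792,88.561 48.179,57.953" fill="none" stroke="#008000"/>
</svg>

Machine Y-up, SVG Y-down with viewBox height 98.879, so y_svg = 98.879 − y_machine; X carries over. Every run uses S813, so all elements get stroke `#008000` (cut).

Run 1: The run returns to its start, so emit a `<polygon>` with points (Y-flipped): 44.755,48.415 67.407,36.609 106.225,9.876 144.265,75.810.

Run 2: The run is open, so emit a `<polyline>` with points (Y-flipped): 126.029,35.785 142.636,29.474 14.776,66.549 5.957,44.892.

Run 3: The run is open, so emit a `<polyline>` with points (Y-flipped): 149.476,83.691 91.759,10.362 128.256,7.062 59.454,92.857 92.088,49.690 65.331,72.891.

Run 4: The run is open, so emit a `<polyline>` with points (Y-flipped): 52.759,85.588 52.518,79.900 55.576,70.050 61.046,57.634 68.044,44.245 75.686,31.480 83.087,20.933 89.362,14.198 93.626,12.871.

Run 5: The run is open, so emit a `<polyline>` with points (Y-flipped): 103.522,34.507 98.118,31.071 97.661,30.925 101.029,32.994 107.100,36.206 114.753,39.485 122.868,41.758 130.322,41.950 135.994,38.988.

Run 6: The run returns to its start, so emit a `<polygon>` with points (Y-flipped): 80.002,77.571 92.338,89.616 97.219,81.032 36.792,88.561 48.179,57.953.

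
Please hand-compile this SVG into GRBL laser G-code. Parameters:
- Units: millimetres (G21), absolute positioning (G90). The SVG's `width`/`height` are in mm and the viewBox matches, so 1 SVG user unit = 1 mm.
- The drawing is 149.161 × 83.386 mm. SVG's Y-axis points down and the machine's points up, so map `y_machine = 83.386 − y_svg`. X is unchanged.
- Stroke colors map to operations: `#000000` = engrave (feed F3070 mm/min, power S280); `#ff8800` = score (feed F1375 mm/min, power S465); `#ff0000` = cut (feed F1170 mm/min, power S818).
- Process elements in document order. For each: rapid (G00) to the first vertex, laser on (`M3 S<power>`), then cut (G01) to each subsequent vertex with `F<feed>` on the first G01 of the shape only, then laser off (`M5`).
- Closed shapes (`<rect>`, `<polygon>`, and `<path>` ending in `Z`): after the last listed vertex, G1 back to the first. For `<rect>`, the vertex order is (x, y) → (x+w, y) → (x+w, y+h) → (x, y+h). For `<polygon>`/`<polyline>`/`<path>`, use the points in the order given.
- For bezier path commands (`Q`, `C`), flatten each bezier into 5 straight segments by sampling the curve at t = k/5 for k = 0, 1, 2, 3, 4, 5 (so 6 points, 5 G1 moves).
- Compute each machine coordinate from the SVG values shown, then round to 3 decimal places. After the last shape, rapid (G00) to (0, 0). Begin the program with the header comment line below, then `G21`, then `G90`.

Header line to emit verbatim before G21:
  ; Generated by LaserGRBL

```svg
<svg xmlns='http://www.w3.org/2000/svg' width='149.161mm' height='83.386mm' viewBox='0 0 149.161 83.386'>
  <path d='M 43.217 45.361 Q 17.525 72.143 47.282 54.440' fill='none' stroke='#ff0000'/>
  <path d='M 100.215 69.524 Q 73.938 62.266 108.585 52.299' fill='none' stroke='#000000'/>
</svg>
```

Since the viewBox matches the mm dimensions, user units are millimetres directly. The only transform is the Y-flip y_m = 83.386 − y_svg.

Shape 1 is a quadratic bezier drawn with `<path>`. Its stroke #ff0000 means cut at S818, F1170. After flipping Y the toolpath is (43.217,38.025) → (35.158,29.092) → (31.535,23.717) → (32.348,21.901) → (37.597,23.644) → (47.282,28.946).

Shape 2 is a quadratic bezier drawn with `<path>`. Its stroke #000000 means engrave at S280, F3070. After flipping Y the toolpath is (100.215,13.862) → (92.141,16.874) → (88.941,20.102) → (90.615,23.547) → (97.163,27.209) → (108.585,31.087).

; Generated by LaserGRBL
G21
G90
G00 X43.217 Y38.025
M3 S818
G01 X35.158 Y29.092 F1170
G01 X31.535 Y23.717
G01 X32.348 Y21.901
G01 X37.597 Y23.644
G01 X47.282 Y28.946
M5
G00 X100.215 Y13.862
M3 S280
G01 X92.141 Y16.874 F3070
G01 X88.941 Y20.102
G01 X90.615 Y23.547
G01 X97.163 Y27.209
G01 X108.585 Y31.087
M5
G00 X0.000 Y0.000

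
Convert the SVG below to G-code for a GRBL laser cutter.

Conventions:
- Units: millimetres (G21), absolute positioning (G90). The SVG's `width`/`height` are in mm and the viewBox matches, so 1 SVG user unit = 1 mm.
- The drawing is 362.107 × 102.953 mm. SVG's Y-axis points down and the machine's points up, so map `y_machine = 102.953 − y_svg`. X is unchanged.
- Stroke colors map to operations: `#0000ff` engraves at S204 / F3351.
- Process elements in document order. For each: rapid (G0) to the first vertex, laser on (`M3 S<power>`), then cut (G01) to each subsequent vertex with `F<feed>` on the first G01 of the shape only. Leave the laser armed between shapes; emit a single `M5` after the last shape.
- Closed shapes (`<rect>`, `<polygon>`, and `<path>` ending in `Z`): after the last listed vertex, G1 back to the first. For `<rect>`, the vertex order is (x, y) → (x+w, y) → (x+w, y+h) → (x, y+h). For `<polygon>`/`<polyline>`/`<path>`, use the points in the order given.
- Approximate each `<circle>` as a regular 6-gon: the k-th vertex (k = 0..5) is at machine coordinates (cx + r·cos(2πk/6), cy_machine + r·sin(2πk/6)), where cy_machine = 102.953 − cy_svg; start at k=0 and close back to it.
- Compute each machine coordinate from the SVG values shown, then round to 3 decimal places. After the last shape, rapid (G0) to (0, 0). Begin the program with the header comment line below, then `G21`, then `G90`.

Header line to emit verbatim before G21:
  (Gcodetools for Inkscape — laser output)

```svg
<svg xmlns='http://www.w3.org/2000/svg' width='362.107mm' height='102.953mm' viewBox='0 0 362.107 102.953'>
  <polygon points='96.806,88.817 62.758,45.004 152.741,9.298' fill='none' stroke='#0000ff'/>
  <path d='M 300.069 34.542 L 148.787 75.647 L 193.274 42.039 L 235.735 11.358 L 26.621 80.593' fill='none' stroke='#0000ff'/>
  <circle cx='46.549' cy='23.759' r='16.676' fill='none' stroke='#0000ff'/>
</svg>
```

(Gcodetools for Inkscape — laser output)
G21
G90
G0 X96.806 Y14.136
M3 S204
G01 X62.758 Y57.949 F3351
G01 X152.741 Y93.655
G01 X96.806 Y14.136
G0 X300.069 Y68.411
M3 S204
G01 X148.787 Y27.306 F3351
G01 X193.274 Y60.914
G01 X235.735 Y91.595
G01 X26.621 Y22.360
G0 X63.225 Y79.194
M3 S204
G01 X54.887 Y93.636 F3351
G01 X38.211 Y93.636
G01 X29.873 Y79.194
G01 X38.211 Y64.752
G01 X54.887 Y64.752
G01 X63.225 Y79.194
M5
G0 X0.000 Y0.000

viewBox `0 0 362.107 102.953` with mm width/height → 1 unit = 1 mm. Flip: y_m = 102.953 − y_svg.

**Shape 1** — `<polygon>` closed polygon, stroke `#0000ff` → engrave (S204, F3351). Machine vertices: (96.806,14.136) → (62.758,57.949) → (152.741,93.655) → (96.806,14.136). Closed: final G1 returns to the first vertex.

**Shape 2** — `<path>` open polyline, stroke `#0000ff` → engrave (S204, F3351). Machine vertices: (300.069,68.411) → (148.787,27.306) → (193.274,60.914) → (235.735,91.595) → (26.621,22.360). Open path.

**Shape 3** — `<circle>` circle, stroke `#0000ff` → engrave (S204, F3351). Machine vertices: (63.225,79.194) → (54.887,93.636) → (38.211,93.636) → (29.873,79.194) → (38.211,64.752) → (54.887,64.752) → (63.225,79.194). Closed: final G1 returns to the first vertex.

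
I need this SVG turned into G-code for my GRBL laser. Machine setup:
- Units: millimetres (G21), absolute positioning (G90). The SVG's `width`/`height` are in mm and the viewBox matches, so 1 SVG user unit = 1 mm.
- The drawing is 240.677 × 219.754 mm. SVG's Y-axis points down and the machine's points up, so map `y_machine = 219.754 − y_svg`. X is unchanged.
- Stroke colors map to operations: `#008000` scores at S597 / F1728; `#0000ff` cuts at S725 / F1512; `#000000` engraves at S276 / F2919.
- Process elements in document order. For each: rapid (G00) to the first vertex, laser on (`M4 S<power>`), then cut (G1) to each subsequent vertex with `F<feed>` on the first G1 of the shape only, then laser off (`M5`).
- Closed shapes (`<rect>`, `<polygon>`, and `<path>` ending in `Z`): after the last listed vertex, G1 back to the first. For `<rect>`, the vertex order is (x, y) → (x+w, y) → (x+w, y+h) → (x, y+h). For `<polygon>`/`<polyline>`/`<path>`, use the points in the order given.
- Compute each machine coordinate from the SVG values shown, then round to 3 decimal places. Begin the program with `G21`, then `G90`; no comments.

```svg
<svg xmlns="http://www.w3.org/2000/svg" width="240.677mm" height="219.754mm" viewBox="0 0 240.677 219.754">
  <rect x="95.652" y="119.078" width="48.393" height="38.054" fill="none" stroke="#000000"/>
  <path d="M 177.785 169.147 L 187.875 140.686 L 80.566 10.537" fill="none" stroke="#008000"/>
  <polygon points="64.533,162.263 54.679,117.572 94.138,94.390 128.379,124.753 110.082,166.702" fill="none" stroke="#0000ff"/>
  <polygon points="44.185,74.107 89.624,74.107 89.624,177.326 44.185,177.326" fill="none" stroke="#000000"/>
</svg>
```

G21
G90
G00 X95.652 Y100.676
M4 S276
G1 X144.045 Y100.676 F2919
G1 X144.045 Y62.622
G1 X95.652 Y62.622
G1 X95.652 Y100.676
M5
G00 X177.785 Y50.607
M4 S597
G1 X187.875 Y79.068 F1728
G1 X80.566 Y209.217
M5
G00 X64.533 Y57.491
M4 S725
G1 X54.679 Y102.182 F1512
G1 X94.138 Y125.364
G1 X128.379 Y95.001
G1 X110.082 Y53.052
G1 X64.533 Y57.491
M5
G00 X44.185 Y145.647
M4 S276
G1 X89.624 Y145.647 F2919
G1 X89.624 Y42.428
G1 X44.185 Y42.428
G1 X44.185 Y145.647
M5

Since the viewBox matches the mm dimensions, user units are millimetres directly. The only transform is the Y-flip y_m = 219.754 − y_svg.

Shape 1 is a rectangle drawn with `<rect>`. Its stroke #000000 means engrave at S276, F2919. After flipping Y the toolpath is (95.652,100.676) → (144.045,100.676) → (144.045,62.622) → (95.652,62.622) → (95.652,100.676), returning to the start.

Shape 2 is a open polyline drawn with `<path>`. Its stroke #008000 means score at S597, F1728. After flipping Y the toolpath is (177.785,50.607) → (187.875,79.068) → (80.566,209.217).

Shape 3 is a regular polygon drawn with `<polygon>`. Its stroke #0000ff means cut at S725, F1512. After flipping Y the toolpath is (64.533,57.491) → (54.679,102.182) → (94.138,125.364) → (128.379,95.001) → (110.082,53.052) → (64.533,57.491), returning to the start.

Shape 4 is a rectangle drawn with `<polygon>`. Its stroke #000000 means engrave at S276, F2919. After flipping Y the toolpath is (44.185,145.647) → (89.624,145.647) → (89.624,42.428) → (44.185,42.428) → (44.185,145.647), returning to the start.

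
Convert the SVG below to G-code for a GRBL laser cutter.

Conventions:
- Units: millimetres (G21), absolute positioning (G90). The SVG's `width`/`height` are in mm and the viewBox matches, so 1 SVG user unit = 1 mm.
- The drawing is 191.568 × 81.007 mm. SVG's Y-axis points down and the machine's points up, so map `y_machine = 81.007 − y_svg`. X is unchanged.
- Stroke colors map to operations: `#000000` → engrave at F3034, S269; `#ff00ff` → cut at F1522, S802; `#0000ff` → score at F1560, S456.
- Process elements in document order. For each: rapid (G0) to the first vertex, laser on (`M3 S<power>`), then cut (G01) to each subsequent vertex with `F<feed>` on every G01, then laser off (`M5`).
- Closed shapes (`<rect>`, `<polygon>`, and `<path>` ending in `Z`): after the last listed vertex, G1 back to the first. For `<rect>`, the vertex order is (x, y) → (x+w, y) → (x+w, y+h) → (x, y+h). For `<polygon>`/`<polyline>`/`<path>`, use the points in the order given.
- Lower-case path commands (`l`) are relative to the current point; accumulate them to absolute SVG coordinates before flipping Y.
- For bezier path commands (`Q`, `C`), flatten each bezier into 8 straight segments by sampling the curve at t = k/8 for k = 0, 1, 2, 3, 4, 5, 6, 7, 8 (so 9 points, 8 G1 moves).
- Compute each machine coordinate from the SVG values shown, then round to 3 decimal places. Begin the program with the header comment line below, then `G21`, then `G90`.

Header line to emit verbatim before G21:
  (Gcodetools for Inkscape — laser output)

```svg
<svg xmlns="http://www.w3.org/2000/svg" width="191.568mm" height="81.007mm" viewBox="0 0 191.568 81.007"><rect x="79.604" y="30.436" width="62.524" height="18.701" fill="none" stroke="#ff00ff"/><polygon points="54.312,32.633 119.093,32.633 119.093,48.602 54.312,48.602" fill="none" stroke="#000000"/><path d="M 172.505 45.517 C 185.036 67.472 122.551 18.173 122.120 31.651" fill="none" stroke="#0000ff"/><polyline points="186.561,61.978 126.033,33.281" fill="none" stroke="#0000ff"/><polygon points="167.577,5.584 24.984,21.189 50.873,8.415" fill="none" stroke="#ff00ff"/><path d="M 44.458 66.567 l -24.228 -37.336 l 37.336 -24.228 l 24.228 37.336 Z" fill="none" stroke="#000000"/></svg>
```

Since the viewBox matches the mm dimensions, user units are millimetres directly. The only transform is the Y-flip y_m = 81.007 − y_svg.

Shape 1 is a rectangle drawn with `<rect>`. Its stroke #ff00ff means cut at S802, F1522. After flipping Y the toolpath is (79.604,50.571) → (142.128,50.571) → (142.128,31.870) → (79.604,31.870) → (79.604,50.571), returning to the start.

Shape 2 is a rectangle drawn with `<polygon>`. Its stroke #000000 means engrave at S269, F3034. After flipping Y the toolpath is (54.312,48.374) → (119.093,48.374) → (119.093,32.405) → (54.312,32.405) → (54.312,48.374), returning to the start.

Shape 3 is a cubic bezier drawn with `<path>`. Its stroke #0000ff means score at S456, F1560. After flipping Y the toolpath is (172.505,35.490) → (173.955,30.335) → (169.979,30.290) → (162.183,33.783) → (152.173,39.244) → (141.556,45.103) → (131.937,49.788) → (124.923,51.729) → (122.120,49.356).

Shape 4 is a line segment drawn with `<polyline>`. Its stroke #0000ff means score at S456, F1560. After flipping Y the toolpath is (186.561,19.029) → (126.033,47.726).

Shape 5 is a closed polygon drawn with `<polygon>`. Its stroke #ff00ff means cut at S802, F1522. After flipping Y the toolpath is (167.577,75.423) → (24.984,59.818) → (50.873,72.592) → (167.577,75.423), returning to the start.

Shape 6 is a regular polygon drawn with `<path>`. Its stroke #000000 means engrave at S269, F3034. After flipping Y the toolpath is (44.458,14.440) → (20.230,51.776) → (57.566,76.004) → (81.794,38.668) → (44.458,14.440), returning to the start.

(Gcodetools for Inkscape — laser output)
G21
G90
G0 X79.604 Y50.571
M3 S802
G01 X142.128 Y50.571 F1522
G01 X142.128 Y31.870 F1522
G01 X79.604 Y31.870 F1522
G01 X79.604 Y50.571 F1522
M5
G0 X54.312 Y48.374
M3 S269
G01 X119.093 Y48.374 F3034
G01 X119.093 Y32.405 F3034
G01 X54.312 Y32.405 F3034
G01 X54.312 Y48.374 F3034
M5
G0 X172.505 Y35.490
M3 S456
G01 X173.955 Y30.335 F1560
G01 X169.979 Y30.290 F1560
G01 X162.183 Y33.783 F1560
G01 X152.173 Y39.244 F1560
G01 X141.556 Y45.103 F1560
G01 X131.937 Y49.788 F1560
G01 X124.923 Y51.729 F1560
G01 X122.120 Y49.356 F1560
M5
G0 X186.561 Y19.029
M3 S456
G01 X126.033 Y47.726 F1560
M5
G0 X167.577 Y75.423
M3 S802
G01 X24.984 Y59.818 F1522
G01 X50.873 Y72.592 F1522
G01 X167.577 Y75.423 F1522
M5
G0 X44.458 Y14.440
M3 S269
G01 X20.230 Y51.776 F3034
G01 X57.566 Y76.004 F3034
G01 X81.794 Y38.668 F3034
G01 X44.458 Y14.440 F3034
M5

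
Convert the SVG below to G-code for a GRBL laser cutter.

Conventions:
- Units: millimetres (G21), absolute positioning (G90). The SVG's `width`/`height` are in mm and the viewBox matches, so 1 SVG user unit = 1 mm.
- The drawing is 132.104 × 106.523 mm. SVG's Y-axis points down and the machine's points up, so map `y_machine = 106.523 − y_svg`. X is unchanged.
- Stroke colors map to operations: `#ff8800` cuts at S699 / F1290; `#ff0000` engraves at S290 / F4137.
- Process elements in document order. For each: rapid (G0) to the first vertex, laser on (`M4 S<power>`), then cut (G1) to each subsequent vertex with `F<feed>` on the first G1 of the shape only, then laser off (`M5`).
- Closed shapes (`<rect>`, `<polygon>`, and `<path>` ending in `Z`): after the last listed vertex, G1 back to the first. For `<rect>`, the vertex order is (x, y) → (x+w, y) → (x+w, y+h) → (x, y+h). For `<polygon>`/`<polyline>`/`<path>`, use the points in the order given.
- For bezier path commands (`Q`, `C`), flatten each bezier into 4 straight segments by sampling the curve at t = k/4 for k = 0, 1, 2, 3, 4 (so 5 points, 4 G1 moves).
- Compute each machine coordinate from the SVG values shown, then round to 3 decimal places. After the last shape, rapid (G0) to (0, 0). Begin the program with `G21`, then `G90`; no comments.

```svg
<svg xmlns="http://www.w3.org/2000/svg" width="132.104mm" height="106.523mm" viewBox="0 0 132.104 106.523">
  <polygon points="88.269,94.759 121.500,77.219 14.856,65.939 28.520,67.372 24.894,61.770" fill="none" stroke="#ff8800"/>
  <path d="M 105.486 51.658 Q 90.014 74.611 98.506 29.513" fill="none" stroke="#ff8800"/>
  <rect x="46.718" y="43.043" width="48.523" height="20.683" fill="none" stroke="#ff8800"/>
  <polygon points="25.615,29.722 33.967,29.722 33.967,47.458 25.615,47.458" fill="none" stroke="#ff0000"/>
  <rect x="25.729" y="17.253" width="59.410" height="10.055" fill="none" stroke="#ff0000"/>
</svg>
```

G21
G90
G0 X88.269 Y11.764
M4 S699
G1 X121.500 Y29.304 F1290
G1 X14.856 Y40.584
G1 X28.520 Y39.151
G1 X24.894 Y44.753
G1 X88.269 Y11.764
M5
G0 X105.486 Y54.865
M4 S699
G1 X99.248 Y47.642 F1290
G1 X96.005 Y48.925
G1 X95.758 Y58.714
G1 X98.506 Y77.010
M5
G0 X46.718 Y63.480
M4 S699
G1 X95.241 Y63.480 F1290
G1 X95.241 Y42.797
G1 X46.718 Y42.797
G1 X46.718 Y63.480
M5
G0 X25.615 Y76.801
M4 S290
G1 X33.967 Y76.801 F4137
G1 X33.967 Y59.065
G1 X25.615 Y59.065
G1 X25.615 Y76.801
M5
G0 X25.729 Y89.270
M4 S290
G1 X85.139 Y89.270 F4137
G1 X85.139 Y79.215
G1 X25.729 Y79.215
G1 X25.729 Y89.270
M5
G0 X0.000 Y0.000

Since the viewBox matches the mm dimensions, user units are millimetres directly. The only transform is the Y-flip y_m = 106.523 − y_svg.

Shape 1 is a closed polygon drawn with `<polygon>`. Its stroke #ff8800 means cut at S699, F1290. After flipping Y the toolpath is (88.269,11.764) → (121.500,29.304) → (14.856,40.584) → (28.520,39.151) → (24.894,44.753) → (88.269,11.764), returning to the start.

Shape 2 is a quadratic bezier drawn with `<path>`. Its stroke #ff8800 means cut at S699, F1290. After flipping Y the toolpath is (105.486,54.865) → (99.248,47.642) → (96.005,48.925) → (95.758,58.714) → (98.506,77.010).

Shape 3 is a rectangle drawn with `<rect>`. Its stroke #ff8800 means cut at S699, F1290. After flipping Y the toolpath is (46.718,63.480) → (95.241,63.480) → (95.241,42.797) → (46.718,42.797) → (46.718,63.480), returning to the start.

Shape 4 is a rectangle drawn with `<polygon>`. Its stroke #ff0000 means engrave at S290, F4137. After flipping Y the toolpath is (25.615,76.801) → (33.967,76.801) → (33.967,59.065) → (25.615,59.065) → (25.615,76.801), returning to the start.

Shape 5 is a rectangle drawn with `<rect>`. Its stroke #ff0000 means engrave at S290, F4137. After flipping Y the toolpath is (25.729,89.270) → (85.139,89.270) → (85.139,79.215) → (25.729,79.215) → (25.729,89.270), returning to the start.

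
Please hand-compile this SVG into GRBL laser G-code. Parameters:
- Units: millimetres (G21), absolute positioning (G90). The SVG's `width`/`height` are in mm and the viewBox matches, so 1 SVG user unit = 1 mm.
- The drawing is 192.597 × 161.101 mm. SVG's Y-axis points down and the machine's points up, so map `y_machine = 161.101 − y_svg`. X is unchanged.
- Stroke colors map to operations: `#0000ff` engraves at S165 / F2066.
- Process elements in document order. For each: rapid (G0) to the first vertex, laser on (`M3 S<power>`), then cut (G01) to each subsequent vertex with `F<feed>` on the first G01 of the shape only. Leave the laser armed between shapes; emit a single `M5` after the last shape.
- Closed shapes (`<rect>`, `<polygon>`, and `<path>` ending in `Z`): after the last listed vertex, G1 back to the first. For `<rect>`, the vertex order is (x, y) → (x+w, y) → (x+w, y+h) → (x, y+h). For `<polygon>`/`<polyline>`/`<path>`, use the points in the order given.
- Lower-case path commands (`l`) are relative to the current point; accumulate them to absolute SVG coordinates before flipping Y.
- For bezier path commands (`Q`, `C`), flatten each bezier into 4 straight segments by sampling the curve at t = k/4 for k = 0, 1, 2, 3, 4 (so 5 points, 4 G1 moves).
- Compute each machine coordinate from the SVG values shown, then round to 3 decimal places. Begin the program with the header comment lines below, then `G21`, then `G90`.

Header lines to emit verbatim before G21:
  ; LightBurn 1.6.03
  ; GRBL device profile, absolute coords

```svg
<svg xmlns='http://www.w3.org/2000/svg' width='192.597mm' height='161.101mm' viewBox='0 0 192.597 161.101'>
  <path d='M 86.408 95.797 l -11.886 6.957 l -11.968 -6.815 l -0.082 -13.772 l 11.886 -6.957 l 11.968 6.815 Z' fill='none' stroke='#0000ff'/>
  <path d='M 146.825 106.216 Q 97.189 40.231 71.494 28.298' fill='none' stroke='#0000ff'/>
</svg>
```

1 u = 1 mm; y_m = 161.101 − y.

[1] `<path>` regular polygon, #0000ff→engrave S165 F2066: (86.408,65.304) → (74.522,58.347) → (62.554,65.162) → (62.472,78.934) → (74.358,85.891) → (86.326,79.076) → (86.408,65.304) (closed)

[2] `<path>` quadratic bezier, #0000ff→engrave S165 F2066: (146.825,54.885) → (123.503,84.499) → (103.174,107.357) → (85.838,123.458) → (71.494,132.803)

; LightBurn 1.6.03
; GRBL device profile, absolute coords
G21
G90
G0 X86.408 Y65.304
M3 S165
G01 X74.522 Y58.347 F2066
G01 X62.554 Y65.162
G01 X62.472 Y78.934
G01 X74.358 Y85.891
G01 X86.326 Y79.076
G01 X86.408 Y65.304
G0 X146.825 Y54.885
M3 S165
G01 X123.503 Y84.499 F2066
G01 X103.174 Y107.357
G01 X85.838 Y123.458
G01 X71.494 Y132.803
M5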